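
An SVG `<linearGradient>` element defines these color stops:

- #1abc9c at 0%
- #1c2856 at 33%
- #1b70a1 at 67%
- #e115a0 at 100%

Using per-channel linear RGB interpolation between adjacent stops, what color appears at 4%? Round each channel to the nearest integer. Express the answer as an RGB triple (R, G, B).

(26, 170, 148)

4% lies between the 0% and 33% stops, so the local fraction is t = (4 − 0)/(33 − 0) = 4/33 ≈ 0.1212.
#1abc9c → (26, 188, 156); #1c2856 → (28, 40, 86).
R = 26 + 0.1212 × (28 − 26) = 26.242 → 26
G = 188 + 0.1212 × (40 − 188) = 170.062 → 170
B = 156 + 0.1212 × (86 − 156) = 147.516 → 148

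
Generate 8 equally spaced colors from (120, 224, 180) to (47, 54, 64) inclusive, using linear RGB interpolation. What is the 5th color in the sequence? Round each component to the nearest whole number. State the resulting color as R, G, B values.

With 8 swatches and endpoints inclusive, swatch 5 sits at t = (5 − 1)/(8 − 1) = 4/7 ≈ 0.5714.
R = 120 + 0.5714 × (47 − 120) = 78.288 → 78
G = 224 + 0.5714 × (54 − 224) = 126.862 → 127
B = 180 + 0.5714 × (64 − 180) = 113.718 → 114

(78, 127, 114)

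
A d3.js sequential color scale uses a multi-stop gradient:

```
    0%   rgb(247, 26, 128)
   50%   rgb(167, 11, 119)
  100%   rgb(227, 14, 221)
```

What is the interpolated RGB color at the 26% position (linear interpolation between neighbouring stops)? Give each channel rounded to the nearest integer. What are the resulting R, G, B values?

26% lies between the 0% and 50% stops, so the local fraction is t = (26 − 0)/(50 − 0) = 26/50 ≈ 0.52.
R = 247 + 0.52 × (167 − 247) = 205.4 → 205
G = 26 + 0.52 × (11 − 26) = 18.2 → 18
B = 128 + 0.52 × (119 − 128) = 123.32 → 123

(205, 18, 123)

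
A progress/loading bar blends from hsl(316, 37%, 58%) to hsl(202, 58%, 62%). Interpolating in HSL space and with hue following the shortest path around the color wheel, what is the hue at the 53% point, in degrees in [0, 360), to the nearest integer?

Hue arc: Δh = 202 − 316 = -114° (|Δh| ≤ 180, already the shorter path).
H = 316 + 0.53 × (-114) = 255.58 → 256°

256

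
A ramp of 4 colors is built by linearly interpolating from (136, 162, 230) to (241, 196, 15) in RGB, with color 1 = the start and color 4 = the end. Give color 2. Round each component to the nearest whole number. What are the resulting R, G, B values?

(171, 173, 158)

With 4 swatches and endpoints inclusive, swatch 2 sits at t = (2 − 1)/(4 − 1) = 1/3 ≈ 0.3333.
R = 136 + 0.3333 × (241 − 136) = 170.996 → 171
G = 162 + 0.3333 × (196 − 162) = 173.332 → 173
B = 230 + 0.3333 × (15 − 230) = 158.341 → 158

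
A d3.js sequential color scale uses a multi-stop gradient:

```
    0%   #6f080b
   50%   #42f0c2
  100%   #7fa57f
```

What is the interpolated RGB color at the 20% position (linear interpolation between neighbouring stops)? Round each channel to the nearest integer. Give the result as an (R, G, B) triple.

20% lies between the 0% and 50% stops, so the local fraction is t = (20 − 0)/(50 − 0) = 20/50 ≈ 0.4.
#6f080b → (111, 8, 11); #42f0c2 → (66, 240, 194).
R = 111 + 0.4 × (66 − 111) = 93 → 93
G = 8 + 0.4 × (240 − 8) = 100.8 → 101
B = 11 + 0.4 × (194 − 11) = 84.2 → 84

(93, 101, 84)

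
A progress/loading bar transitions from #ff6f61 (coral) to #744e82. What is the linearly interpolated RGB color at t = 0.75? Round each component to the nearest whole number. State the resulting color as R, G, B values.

#ff6f61 → (255, 111, 97); #744e82 → (116, 78, 130).
R = 255 + 0.75 × (116 − 255) = 255 + 0.75 × -139 = 150.75 → 151
G = 111 + 0.75 × (78 − 111) = 111 + 0.75 × -33 = 86.25 → 86
B = 97 + 0.75 × (130 − 97) = 97 + 0.75 × 33 = 121.75 → 122

(151, 86, 122)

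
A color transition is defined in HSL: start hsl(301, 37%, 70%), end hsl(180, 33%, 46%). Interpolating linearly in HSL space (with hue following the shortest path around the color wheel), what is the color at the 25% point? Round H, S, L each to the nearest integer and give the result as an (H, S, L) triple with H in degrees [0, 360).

(271, 36, 64)

Hue arc: Δh = 180 − 301 = -121° (|Δh| ≤ 180, already the shorter path).
H = 301 + 0.25 × (-121) = 270.75 → 271°
S = 37 + 0.25 × (33 − 37) = 36 → 36%
L = 70 + 0.25 × (46 − 70) = 64 → 64%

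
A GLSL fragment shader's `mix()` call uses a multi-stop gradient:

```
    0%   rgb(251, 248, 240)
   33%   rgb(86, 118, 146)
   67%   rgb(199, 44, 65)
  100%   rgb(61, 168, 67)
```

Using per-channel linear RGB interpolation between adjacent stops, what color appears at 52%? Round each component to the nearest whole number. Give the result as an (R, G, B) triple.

52% lies between the 33% and 67% stops, so the local fraction is t = (52 − 33)/(67 − 33) = 19/34 ≈ 0.5588.
R = 86 + 0.5588 × (199 − 86) = 149.144 → 149
G = 118 + 0.5588 × (44 − 118) = 76.649 → 77
B = 146 + 0.5588 × (65 − 146) = 100.737 → 101

(149, 77, 101)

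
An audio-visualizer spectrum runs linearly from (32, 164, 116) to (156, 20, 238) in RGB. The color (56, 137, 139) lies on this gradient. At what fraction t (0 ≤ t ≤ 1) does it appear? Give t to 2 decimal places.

Invert the lerp on the G channel (largest span, 144): t = (137 − 164) / (20 − 164) = -27/-144 = 0.1875.
Check on R: (56 − 32)/(156 − 32) = 0.1935 ✓

0.19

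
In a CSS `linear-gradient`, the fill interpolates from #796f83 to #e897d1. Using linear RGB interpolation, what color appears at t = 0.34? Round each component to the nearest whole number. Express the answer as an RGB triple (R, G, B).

(159, 125, 158)

#796f83 → (121, 111, 131); #e897d1 → (232, 151, 209).
R = 121 + 0.34 × (232 − 121) = 121 + 0.34 × 111 = 158.74 → 159
G = 111 + 0.34 × (151 − 111) = 111 + 0.34 × 40 = 124.6 → 125
B = 131 + 0.34 × (209 − 131) = 131 + 0.34 × 78 = 157.52 → 158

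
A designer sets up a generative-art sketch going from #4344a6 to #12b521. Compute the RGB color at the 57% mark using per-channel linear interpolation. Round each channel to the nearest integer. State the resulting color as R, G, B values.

#4344a6 → (67, 68, 166); #12b521 → (18, 181, 33).
57% corresponds to t = 0.57.
R = 67 + 0.57 × (18 − 67) = 67 + 0.57 × -49 = 39.07 → 39
G = 68 + 0.57 × (181 − 68) = 68 + 0.57 × 113 = 132.41 → 132
B = 166 + 0.57 × (33 − 166) = 166 + 0.57 × -133 = 90.19 → 90

(39, 132, 90)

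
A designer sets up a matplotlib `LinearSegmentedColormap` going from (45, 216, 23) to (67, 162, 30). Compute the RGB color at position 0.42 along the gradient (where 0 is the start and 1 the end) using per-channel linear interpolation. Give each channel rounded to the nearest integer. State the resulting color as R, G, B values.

R = 45 + 0.42 × (67 − 45) = 45 + 0.42 × 22 = 54.24 → 54
G = 216 + 0.42 × (162 − 216) = 216 + 0.42 × -54 = 193.32 → 193
B = 23 + 0.42 × (30 − 23) = 23 + 0.42 × 7 = 25.94 → 26

(54, 193, 26)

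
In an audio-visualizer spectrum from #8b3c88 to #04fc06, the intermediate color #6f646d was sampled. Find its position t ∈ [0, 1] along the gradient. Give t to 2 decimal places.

Invert the lerp on the G channel (largest span, 192): t = (100 − 60) / (252 − 60) = 40/192 = 0.20833.
Check on R: (111 − 139)/(4 − 139) = 0.2074 ✓

0.21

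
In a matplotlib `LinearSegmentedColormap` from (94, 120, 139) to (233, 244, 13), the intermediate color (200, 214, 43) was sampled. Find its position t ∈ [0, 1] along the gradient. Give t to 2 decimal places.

0.76

Invert the lerp on the R channel (largest span, 139): t = (200 − 94) / (233 − 94) = 106/139 = 0.76259.
Check on G: (214 − 120)/(244 − 120) = 0.7581 ✓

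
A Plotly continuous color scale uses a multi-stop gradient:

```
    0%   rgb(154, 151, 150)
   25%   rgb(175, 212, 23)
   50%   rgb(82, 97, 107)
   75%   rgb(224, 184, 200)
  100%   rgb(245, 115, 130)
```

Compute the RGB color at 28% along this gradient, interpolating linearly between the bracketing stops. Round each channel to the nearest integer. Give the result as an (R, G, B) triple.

(164, 198, 33)

28% lies between the 25% and 50% stops, so the local fraction is t = (28 − 25)/(50 − 25) = 3/25 ≈ 0.12.
R = 175 + 0.12 × (82 − 175) = 163.84 → 164
G = 212 + 0.12 × (97 − 212) = 198.2 → 198
B = 23 + 0.12 × (107 − 23) = 33.08 → 33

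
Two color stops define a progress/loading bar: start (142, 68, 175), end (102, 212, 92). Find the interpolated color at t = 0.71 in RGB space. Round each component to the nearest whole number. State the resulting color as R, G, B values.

R = 142 + 0.71 × (102 − 142) = 142 + 0.71 × -40 = 113.6 → 114
G = 68 + 0.71 × (212 − 68) = 68 + 0.71 × 144 = 170.24 → 170
B = 175 + 0.71 × (92 − 175) = 175 + 0.71 × -83 = 116.07 → 116

(114, 170, 116)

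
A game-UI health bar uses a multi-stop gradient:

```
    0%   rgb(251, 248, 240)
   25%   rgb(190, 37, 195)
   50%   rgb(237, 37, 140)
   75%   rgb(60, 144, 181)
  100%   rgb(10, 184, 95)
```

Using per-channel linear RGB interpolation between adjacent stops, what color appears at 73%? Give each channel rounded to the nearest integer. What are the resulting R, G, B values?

73% lies between the 50% and 75% stops, so the local fraction is t = (73 − 50)/(75 − 50) = 23/25 ≈ 0.92.
R = 237 + 0.92 × (60 − 237) = 74.16 → 74
G = 37 + 0.92 × (144 − 37) = 135.44 → 135
B = 140 + 0.92 × (181 − 140) = 177.72 → 178

(74, 135, 178)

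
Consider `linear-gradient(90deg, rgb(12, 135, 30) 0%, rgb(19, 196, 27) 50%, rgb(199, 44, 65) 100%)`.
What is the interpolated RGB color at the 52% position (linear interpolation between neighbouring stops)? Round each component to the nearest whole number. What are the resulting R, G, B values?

52% lies between the 50% and 100% stops, so the local fraction is t = (52 − 50)/(100 − 50) = 2/50 ≈ 0.04.
R = 19 + 0.04 × (199 − 19) = 26.2 → 26
G = 196 + 0.04 × (44 − 196) = 189.92 → 190
B = 27 + 0.04 × (65 − 27) = 28.52 → 29

(26, 190, 29)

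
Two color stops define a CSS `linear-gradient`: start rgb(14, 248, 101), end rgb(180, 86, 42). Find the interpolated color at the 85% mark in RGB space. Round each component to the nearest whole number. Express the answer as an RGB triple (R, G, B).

(155, 110, 51)

85% corresponds to t = 0.85.
R = 14 + 0.85 × (180 − 14) = 14 + 0.85 × 166 = 155.1 → 155
G = 248 + 0.85 × (86 − 248) = 248 + 0.85 × -162 = 110.3 → 110
B = 101 + 0.85 × (42 − 101) = 101 + 0.85 × -59 = 50.85 → 51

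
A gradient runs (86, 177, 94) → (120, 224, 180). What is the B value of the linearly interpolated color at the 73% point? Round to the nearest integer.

157

B = 94 + 0.73 × (180 − 94) = 156.78 → 157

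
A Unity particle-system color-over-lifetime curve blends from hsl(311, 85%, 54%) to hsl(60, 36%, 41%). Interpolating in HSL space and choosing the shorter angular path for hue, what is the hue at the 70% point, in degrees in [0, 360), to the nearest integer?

27

Hue: 60 − 311 = -251°, but |-251| > 180 so the shorter arc goes the other way: Δh = -251 + 360 = 109°.
H = 311 + 0.7 × (109) = 387.3 → 387 → 387 mod 360 = 27°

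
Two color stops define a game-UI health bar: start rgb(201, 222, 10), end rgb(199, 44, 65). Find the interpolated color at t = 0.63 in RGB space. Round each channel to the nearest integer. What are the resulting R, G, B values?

(200, 110, 45)

R = 201 + 0.63 × (199 − 201) = 201 + 0.63 × -2 = 199.74 → 200
G = 222 + 0.63 × (44 − 222) = 222 + 0.63 × -178 = 109.86 → 110
B = 10 + 0.63 × (65 − 10) = 10 + 0.63 × 55 = 44.65 → 45
So the blended color is (200, 110, 45), about #c86e2d.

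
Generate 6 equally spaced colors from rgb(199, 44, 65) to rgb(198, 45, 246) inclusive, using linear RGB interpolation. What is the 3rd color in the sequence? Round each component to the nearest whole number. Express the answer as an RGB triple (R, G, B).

(199, 44, 137)

With 6 swatches and endpoints inclusive, swatch 3 sits at t = (3 − 1)/(6 − 1) = 2/5 ≈ 0.4.
R = 199 + 0.4 × (198 − 199) = 198.6 → 199
G = 44 + 0.4 × (45 − 44) = 44.4 → 44
B = 65 + 0.4 × (246 − 65) = 137.4 → 137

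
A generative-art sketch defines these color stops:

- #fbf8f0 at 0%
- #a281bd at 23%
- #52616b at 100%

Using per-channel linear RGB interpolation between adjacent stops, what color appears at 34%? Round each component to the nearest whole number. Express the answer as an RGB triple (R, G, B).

34% lies between the 23% and 100% stops, so the local fraction is t = (34 − 23)/(100 − 23) = 11/77 ≈ 0.1429.
#a281bd → (162, 129, 189); #52616b → (82, 97, 107).
R = 162 + 0.1429 × (82 − 162) = 150.568 → 151
G = 129 + 0.1429 × (97 − 129) = 124.427 → 124
B = 189 + 0.1429 × (107 − 189) = 177.282 → 177

(151, 124, 177)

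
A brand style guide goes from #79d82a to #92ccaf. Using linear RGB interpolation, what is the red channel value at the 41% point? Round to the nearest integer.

131

R₁ = 121 (from #79d82a), R₂ = 146 (from #92ccaf).
R = 121 + 0.41 × (146 − 121) = 131.25 → 131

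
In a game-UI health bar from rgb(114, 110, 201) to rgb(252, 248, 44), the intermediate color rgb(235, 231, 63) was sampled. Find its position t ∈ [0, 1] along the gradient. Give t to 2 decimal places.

0.88

Invert the lerp on the B channel (largest span, 157): t = (63 − 201) / (44 − 201) = -138/-157 = 0.87898.
Check on R: (235 − 114)/(252 − 114) = 0.8768 ✓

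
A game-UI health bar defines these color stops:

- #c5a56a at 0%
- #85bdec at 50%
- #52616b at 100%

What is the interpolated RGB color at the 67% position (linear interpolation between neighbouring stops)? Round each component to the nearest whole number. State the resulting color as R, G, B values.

67% lies between the 50% and 100% stops, so the local fraction is t = (67 − 50)/(100 − 50) = 17/50 ≈ 0.34.
#85bdec → (133, 189, 236); #52616b → (82, 97, 107).
R = 133 + 0.34 × (82 − 133) = 115.66 → 116
G = 189 + 0.34 × (97 − 189) = 157.72 → 158
B = 236 + 0.34 × (107 − 236) = 192.14 → 192

(116, 158, 192)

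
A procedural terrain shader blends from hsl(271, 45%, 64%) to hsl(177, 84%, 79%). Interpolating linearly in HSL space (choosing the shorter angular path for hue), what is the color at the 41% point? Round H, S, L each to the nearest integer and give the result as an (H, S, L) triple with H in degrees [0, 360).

(232, 61, 70)

Hue arc: Δh = 177 − 271 = -94° (|Δh| ≤ 180, already the shorter path).
H = 271 + 0.41 × (-94) = 232.46 → 232°
S = 45 + 0.41 × (84 − 45) = 60.99 → 61%
L = 64 + 0.41 × (79 − 64) = 70.15 → 70%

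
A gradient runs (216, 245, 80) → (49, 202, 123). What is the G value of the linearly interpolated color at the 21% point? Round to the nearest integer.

236

G = 245 + 0.21 × (202 − 245) = 235.97 → 236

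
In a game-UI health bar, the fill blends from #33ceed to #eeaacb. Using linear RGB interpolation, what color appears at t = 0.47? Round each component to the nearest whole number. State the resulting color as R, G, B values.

(139, 189, 221)

#33ceed → (51, 206, 237); #eeaacb → (238, 170, 203).
R = 51 + 0.47 × (238 − 51) = 51 + 0.47 × 187 = 138.89 → 139
G = 206 + 0.47 × (170 − 206) = 206 + 0.47 × -36 = 189.08 → 189
B = 237 + 0.47 × (203 − 237) = 237 + 0.47 × -34 = 221.02 → 221
So the blended color is (139, 189, 221), about #8bbddd.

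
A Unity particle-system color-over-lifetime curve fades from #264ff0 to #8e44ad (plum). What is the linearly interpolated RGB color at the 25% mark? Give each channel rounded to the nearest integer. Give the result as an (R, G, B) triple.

#264ff0 → (38, 79, 240); #8e44ad → (142, 68, 173).
25% corresponds to t = 0.25.
R = 38 + 0.25 × (142 − 38) = 38 + 0.25 × 104 = 64 → 64
G = 79 + 0.25 × (68 − 79) = 79 + 0.25 × -11 = 76.25 → 76
B = 240 + 0.25 × (173 − 240) = 240 + 0.25 × -67 = 223.25 → 223

(64, 76, 223)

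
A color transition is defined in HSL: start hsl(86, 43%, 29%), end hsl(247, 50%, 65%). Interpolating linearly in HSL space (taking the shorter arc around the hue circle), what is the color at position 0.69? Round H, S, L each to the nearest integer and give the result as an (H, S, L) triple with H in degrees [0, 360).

(197, 48, 54)

Hue arc: Δh = 247 − 86 = 161° (|Δh| ≤ 180, already the shorter path).
H = 86 + 0.69 × (161) = 197.09 → 197°
S = 43 + 0.69 × (50 − 43) = 47.83 → 48%
L = 29 + 0.69 × (65 − 29) = 53.84 → 54%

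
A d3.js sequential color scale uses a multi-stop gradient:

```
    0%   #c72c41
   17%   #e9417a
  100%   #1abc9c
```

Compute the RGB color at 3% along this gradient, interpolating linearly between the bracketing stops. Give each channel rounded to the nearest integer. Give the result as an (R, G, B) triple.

3% lies between the 0% and 17% stops, so the local fraction is t = (3 − 0)/(17 − 0) = 3/17 ≈ 0.1765.
#c72c41 → (199, 44, 65); #e9417a → (233, 65, 122).
R = 199 + 0.1765 × (233 − 199) = 205.001 → 205
G = 44 + 0.1765 × (65 − 44) = 47.706 → 48
B = 65 + 0.1765 × (122 − 65) = 75.061 → 75

(205, 48, 75)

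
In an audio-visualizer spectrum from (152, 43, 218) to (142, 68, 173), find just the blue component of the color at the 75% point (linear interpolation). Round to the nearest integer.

B = 218 + 0.75 × (173 − 218) = 184.25 → 184

184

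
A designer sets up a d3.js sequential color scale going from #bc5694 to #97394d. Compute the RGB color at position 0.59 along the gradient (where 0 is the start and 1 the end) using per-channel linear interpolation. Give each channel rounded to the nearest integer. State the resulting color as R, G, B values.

#bc5694 → (188, 86, 148); #97394d → (151, 57, 77).
R = 188 + 0.59 × (151 − 188) = 188 + 0.59 × -37 = 166.17 → 166
G = 86 + 0.59 × (57 − 86) = 86 + 0.59 × -29 = 68.89 → 69
B = 148 + 0.59 × (77 − 148) = 148 + 0.59 × -71 = 106.11 → 106

(166, 69, 106)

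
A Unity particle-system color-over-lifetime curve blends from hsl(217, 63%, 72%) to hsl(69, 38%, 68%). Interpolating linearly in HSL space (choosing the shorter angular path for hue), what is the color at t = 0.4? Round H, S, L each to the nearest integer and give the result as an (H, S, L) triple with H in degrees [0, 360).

(158, 53, 70)

Hue arc: Δh = 69 − 217 = -148° (|Δh| ≤ 180, already the shorter path).
H = 217 + 0.4 × (-148) = 157.8 → 158°
S = 63 + 0.4 × (38 − 63) = 53 → 53%
L = 72 + 0.4 × (68 − 72) = 70.4 → 70%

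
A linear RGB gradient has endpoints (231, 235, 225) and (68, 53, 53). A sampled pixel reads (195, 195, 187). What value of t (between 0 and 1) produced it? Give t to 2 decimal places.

Invert the lerp on the G channel (largest span, 182): t = (195 − 235) / (53 − 235) = -40/-182 = 0.21978.
Check on R: (195 − 231)/(68 − 231) = 0.2209 ✓

0.22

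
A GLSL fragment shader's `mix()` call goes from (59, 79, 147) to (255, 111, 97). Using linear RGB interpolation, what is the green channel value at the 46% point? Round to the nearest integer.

94

G = 79 + 0.46 × (111 − 79) = 93.72 → 94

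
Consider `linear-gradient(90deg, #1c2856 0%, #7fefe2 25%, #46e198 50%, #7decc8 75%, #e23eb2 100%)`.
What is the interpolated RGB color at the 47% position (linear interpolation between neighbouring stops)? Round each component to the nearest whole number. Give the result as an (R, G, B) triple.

(77, 227, 161)

47% lies between the 25% and 50% stops, so the local fraction is t = (47 − 25)/(50 − 25) = 22/25 ≈ 0.88.
#7fefe2 → (127, 239, 226); #46e198 → (70, 225, 152).
R = 127 + 0.88 × (70 − 127) = 76.84 → 77
G = 239 + 0.88 × (225 − 239) = 226.68 → 227
B = 226 + 0.88 × (152 − 226) = 160.88 → 161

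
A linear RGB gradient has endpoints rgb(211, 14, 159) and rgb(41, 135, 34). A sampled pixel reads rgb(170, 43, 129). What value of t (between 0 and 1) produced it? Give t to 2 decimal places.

0.24

Invert the lerp on the R channel (largest span, 170): t = (170 − 211) / (41 − 211) = -41/-170 = 0.24118.
Check on G: (43 − 14)/(135 − 14) = 0.2397 ✓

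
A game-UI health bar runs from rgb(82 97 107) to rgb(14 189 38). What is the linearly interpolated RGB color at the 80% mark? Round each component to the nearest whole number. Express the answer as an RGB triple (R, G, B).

(28, 171, 52)

80% corresponds to t = 0.8.
R = 82 + 0.8 × (14 − 82) = 82 + 0.8 × -68 = 27.6 → 28
G = 97 + 0.8 × (189 − 97) = 97 + 0.8 × 92 = 170.6 → 171
B = 107 + 0.8 × (38 − 107) = 107 + 0.8 × -69 = 51.8 → 52
So the blended color is (28, 171, 52), about #1cab34.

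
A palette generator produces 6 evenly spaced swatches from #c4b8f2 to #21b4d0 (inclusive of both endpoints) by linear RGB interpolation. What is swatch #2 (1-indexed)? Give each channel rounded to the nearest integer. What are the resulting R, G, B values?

With 6 swatches and endpoints inclusive, swatch 2 sits at t = (2 − 1)/(6 − 1) = 1/5 ≈ 0.2.
#c4b8f2 → (196, 184, 242); #21b4d0 → (33, 180, 208).
R = 196 + 0.2 × (33 − 196) = 163.4 → 163
G = 184 + 0.2 × (180 − 184) = 183.2 → 183
B = 242 + 0.2 × (208 − 242) = 235.2 → 235

(163, 183, 235)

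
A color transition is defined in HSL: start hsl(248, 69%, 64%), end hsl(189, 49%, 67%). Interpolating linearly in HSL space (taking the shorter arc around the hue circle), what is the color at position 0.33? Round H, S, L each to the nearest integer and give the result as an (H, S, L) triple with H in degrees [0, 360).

(229, 62, 65)

Hue arc: Δh = 189 − 248 = -59° (|Δh| ≤ 180, already the shorter path).
H = 248 + 0.33 × (-59) = 228.53 → 229°
S = 69 + 0.33 × (49 − 69) = 62.4 → 62%
L = 64 + 0.33 × (67 − 64) = 64.99 → 65%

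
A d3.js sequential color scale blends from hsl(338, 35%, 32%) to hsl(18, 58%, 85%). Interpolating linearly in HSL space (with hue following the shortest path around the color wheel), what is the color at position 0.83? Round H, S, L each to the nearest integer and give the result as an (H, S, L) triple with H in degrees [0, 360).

(11, 54, 76)

Hue: 18 − 338 = -320°, but |-320| > 180 so the shorter arc goes the other way: Δh = -320 + 360 = 40°.
H = 338 + 0.83 × (40) = 371.2 → 371 → 371 mod 360 = 11°
S = 35 + 0.83 × (58 − 35) = 54.09 → 54%
L = 32 + 0.83 × (85 − 32) = 75.99 → 76%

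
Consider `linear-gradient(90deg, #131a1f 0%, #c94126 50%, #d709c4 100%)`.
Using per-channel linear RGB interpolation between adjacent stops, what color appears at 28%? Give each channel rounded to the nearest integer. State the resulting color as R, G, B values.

28% lies between the 0% and 50% stops, so the local fraction is t = (28 − 0)/(50 − 0) = 28/50 ≈ 0.56.
#131a1f → (19, 26, 31); #c94126 → (201, 65, 38).
R = 19 + 0.56 × (201 − 19) = 120.92 → 121
G = 26 + 0.56 × (65 − 26) = 47.84 → 48
B = 31 + 0.56 × (38 − 31) = 34.92 → 35

(121, 48, 35)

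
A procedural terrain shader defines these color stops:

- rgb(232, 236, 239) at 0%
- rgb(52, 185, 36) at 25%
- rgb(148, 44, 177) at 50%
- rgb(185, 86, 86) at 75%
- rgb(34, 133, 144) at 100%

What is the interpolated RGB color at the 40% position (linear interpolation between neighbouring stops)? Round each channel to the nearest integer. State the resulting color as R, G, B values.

40% lies between the 25% and 50% stops, so the local fraction is t = (40 − 25)/(50 − 25) = 15/25 ≈ 0.6.
R = 52 + 0.6 × (148 − 52) = 109.6 → 110
G = 185 + 0.6 × (44 − 185) = 100.4 → 100
B = 36 + 0.6 × (177 − 36) = 120.6 → 121

(110, 100, 121)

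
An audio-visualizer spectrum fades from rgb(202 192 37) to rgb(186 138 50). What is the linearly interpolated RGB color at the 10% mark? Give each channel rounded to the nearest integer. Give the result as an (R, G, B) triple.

(200, 187, 38)

10% corresponds to t = 0.1.
R = 202 + 0.1 × (186 − 202) = 202 + 0.1 × -16 = 200.4 → 200
G = 192 + 0.1 × (138 − 192) = 192 + 0.1 × -54 = 186.6 → 187
B = 37 + 0.1 × (50 − 37) = 37 + 0.1 × 13 = 38.3 → 38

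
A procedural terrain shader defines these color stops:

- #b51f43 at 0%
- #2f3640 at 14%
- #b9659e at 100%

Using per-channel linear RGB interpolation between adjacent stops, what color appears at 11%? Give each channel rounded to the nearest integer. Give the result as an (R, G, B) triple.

11% lies between the 0% and 14% stops, so the local fraction is t = (11 − 0)/(14 − 0) = 11/14 ≈ 0.7857.
#b51f43 → (181, 31, 67); #2f3640 → (47, 54, 64).
R = 181 + 0.7857 × (47 − 181) = 75.716 → 76
G = 31 + 0.7857 × (54 − 31) = 49.071 → 49
B = 67 + 0.7857 × (64 − 67) = 64.643 → 65

(76, 49, 65)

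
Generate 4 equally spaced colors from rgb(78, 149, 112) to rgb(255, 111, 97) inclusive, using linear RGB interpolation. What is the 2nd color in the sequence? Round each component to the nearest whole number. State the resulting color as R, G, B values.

(137, 136, 107)

With 4 swatches and endpoints inclusive, swatch 2 sits at t = (2 − 1)/(4 − 1) = 1/3 ≈ 0.3333.
R = 78 + 0.3333 × (255 − 78) = 136.994 → 137
G = 149 + 0.3333 × (111 − 149) = 136.335 → 136
B = 112 + 0.3333 × (97 − 112) = 107.001 → 107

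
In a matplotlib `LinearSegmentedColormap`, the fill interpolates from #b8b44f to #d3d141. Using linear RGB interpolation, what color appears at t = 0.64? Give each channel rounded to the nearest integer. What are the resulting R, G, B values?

#b8b44f → (184, 180, 79); #d3d141 → (211, 209, 65).
R = 184 + 0.64 × (211 − 184) = 184 + 0.64 × 27 = 201.28 → 201
G = 180 + 0.64 × (209 − 180) = 180 + 0.64 × 29 = 198.56 → 199
B = 79 + 0.64 × (65 − 79) = 79 + 0.64 × -14 = 70.04 → 70

(201, 199, 70)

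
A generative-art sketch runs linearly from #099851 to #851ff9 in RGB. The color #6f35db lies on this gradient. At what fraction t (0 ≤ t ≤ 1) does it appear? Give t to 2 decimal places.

0.82

Invert the lerp on the B channel (largest span, 168): t = (219 − 81) / (249 − 81) = 138/168 = 0.82143.
Check on R: (111 − 9)/(133 − 9) = 0.8226 ✓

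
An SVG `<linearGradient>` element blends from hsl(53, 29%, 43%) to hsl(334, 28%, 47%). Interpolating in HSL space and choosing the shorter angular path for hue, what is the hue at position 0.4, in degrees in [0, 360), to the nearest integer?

21

Hue: 334 − 53 = 281°, but |281| > 180 so the shorter arc goes the other way: Δh = 281 − 360 = -79°.
H = 53 + 0.4 × (-79) = 21.4 → 21°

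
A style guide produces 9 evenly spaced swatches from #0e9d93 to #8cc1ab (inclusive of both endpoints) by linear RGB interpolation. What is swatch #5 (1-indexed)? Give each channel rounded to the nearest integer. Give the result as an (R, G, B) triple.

(77, 175, 159)

With 9 swatches and endpoints inclusive, swatch 5 sits at t = (5 − 1)/(9 − 1) = 4/8 ≈ 0.5.
#0e9d93 → (14, 157, 147); #8cc1ab → (140, 193, 171).
R = 14 + 0.5 × (140 − 14) = 77 → 77
G = 157 + 0.5 × (193 − 157) = 175 → 175
B = 147 + 0.5 × (171 − 147) = 159 → 159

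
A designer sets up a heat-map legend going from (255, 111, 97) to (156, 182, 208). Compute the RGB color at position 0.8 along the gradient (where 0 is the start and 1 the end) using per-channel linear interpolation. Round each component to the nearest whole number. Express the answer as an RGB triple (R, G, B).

R = 255 + 0.8 × (156 − 255) = 255 + 0.8 × -99 = 175.8 → 176
G = 111 + 0.8 × (182 − 111) = 111 + 0.8 × 71 = 167.8 → 168
B = 97 + 0.8 × (208 − 97) = 97 + 0.8 × 111 = 185.8 → 186

(176, 168, 186)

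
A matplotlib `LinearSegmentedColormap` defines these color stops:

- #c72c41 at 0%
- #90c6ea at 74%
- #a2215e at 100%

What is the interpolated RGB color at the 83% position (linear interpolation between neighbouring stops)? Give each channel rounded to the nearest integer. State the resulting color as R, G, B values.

(150, 141, 186)

83% lies between the 74% and 100% stops, so the local fraction is t = (83 − 74)/(100 − 74) = 9/26 ≈ 0.3462.
#90c6ea → (144, 198, 234); #a2215e → (162, 33, 94).
R = 144 + 0.3462 × (162 − 144) = 150.232 → 150
G = 198 + 0.3462 × (33 − 198) = 140.877 → 141
B = 234 + 0.3462 × (94 − 234) = 185.532 → 186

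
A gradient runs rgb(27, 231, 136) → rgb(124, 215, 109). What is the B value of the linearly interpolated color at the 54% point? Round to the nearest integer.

121

B = 136 + 0.54 × (109 − 136) = 121.42 → 121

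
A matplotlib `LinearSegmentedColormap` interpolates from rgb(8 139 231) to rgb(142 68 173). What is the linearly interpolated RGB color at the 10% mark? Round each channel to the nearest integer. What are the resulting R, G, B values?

10% corresponds to t = 0.1.
R = 8 + 0.1 × (142 − 8) = 8 + 0.1 × 134 = 21.4 → 21
G = 139 + 0.1 × (68 − 139) = 139 + 0.1 × -71 = 131.9 → 132
B = 231 + 0.1 × (173 − 231) = 231 + 0.1 × -58 = 225.2 → 225

(21, 132, 225)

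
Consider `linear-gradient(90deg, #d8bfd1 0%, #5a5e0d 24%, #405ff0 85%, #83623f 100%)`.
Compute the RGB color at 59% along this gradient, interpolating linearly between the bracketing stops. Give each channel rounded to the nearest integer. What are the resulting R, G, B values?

59% lies between the 24% and 85% stops, so the local fraction is t = (59 − 24)/(85 − 24) = 35/61 ≈ 0.5738.
#5a5e0d → (90, 94, 13); #405ff0 → (64, 95, 240).
R = 90 + 0.5738 × (64 − 90) = 75.081 → 75
G = 94 + 0.5738 × (95 − 94) = 94.574 → 95
B = 13 + 0.5738 × (240 − 13) = 143.253 → 143

(75, 95, 143)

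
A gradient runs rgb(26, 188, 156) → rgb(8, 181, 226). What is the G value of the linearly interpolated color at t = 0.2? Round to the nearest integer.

187

G = 188 + 0.2 × (181 − 188) = 186.6 → 187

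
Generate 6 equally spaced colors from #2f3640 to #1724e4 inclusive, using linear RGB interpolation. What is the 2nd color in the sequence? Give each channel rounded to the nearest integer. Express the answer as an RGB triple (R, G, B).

(42, 50, 97)

With 6 swatches and endpoints inclusive, swatch 2 sits at t = (2 − 1)/(6 − 1) = 1/5 ≈ 0.2.
#2f3640 → (47, 54, 64); #1724e4 → (23, 36, 228).
R = 47 + 0.2 × (23 − 47) = 42.2 → 42
G = 54 + 0.2 × (36 − 54) = 50.4 → 50
B = 64 + 0.2 × (228 − 64) = 96.8 → 97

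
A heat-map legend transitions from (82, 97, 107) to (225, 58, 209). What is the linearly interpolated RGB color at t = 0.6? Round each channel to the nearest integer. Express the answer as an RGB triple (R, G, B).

R = 82 + 0.6 × (225 − 82) = 82 + 0.6 × 143 = 167.8 → 168
G = 97 + 0.6 × (58 − 97) = 97 + 0.6 × -39 = 73.6 → 74
B = 107 + 0.6 × (209 − 107) = 107 + 0.6 × 102 = 168.2 → 168

(168, 74, 168)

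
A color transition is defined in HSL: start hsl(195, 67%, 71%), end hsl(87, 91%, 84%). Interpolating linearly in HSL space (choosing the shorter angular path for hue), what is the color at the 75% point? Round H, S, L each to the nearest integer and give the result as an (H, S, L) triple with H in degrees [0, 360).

(114, 85, 81)

Hue arc: Δh = 87 − 195 = -108° (|Δh| ≤ 180, already the shorter path).
H = 195 + 0.75 × (-108) = 114 → 114°
S = 67 + 0.75 × (91 − 67) = 85 → 85%
L = 71 + 0.75 × (84 − 71) = 80.75 → 81%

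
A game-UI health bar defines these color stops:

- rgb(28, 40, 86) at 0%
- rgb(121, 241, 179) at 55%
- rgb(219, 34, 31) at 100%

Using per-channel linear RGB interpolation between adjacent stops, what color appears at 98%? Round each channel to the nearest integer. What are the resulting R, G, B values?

98% lies between the 55% and 100% stops, so the local fraction is t = (98 − 55)/(100 − 55) = 43/45 ≈ 0.9556.
R = 121 + 0.9556 × (219 − 121) = 214.649 → 215
G = 241 + 0.9556 × (34 − 241) = 43.191 → 43
B = 179 + 0.9556 × (31 − 179) = 37.571 → 38

(215, 43, 38)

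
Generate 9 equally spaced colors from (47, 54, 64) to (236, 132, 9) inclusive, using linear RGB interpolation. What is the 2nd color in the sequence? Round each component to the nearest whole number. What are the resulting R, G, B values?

(71, 64, 57)

With 9 swatches and endpoints inclusive, swatch 2 sits at t = (2 − 1)/(9 − 1) = 1/8 ≈ 0.125.
R = 47 + 0.125 × (236 − 47) = 70.625 → 71
G = 54 + 0.125 × (132 − 54) = 63.75 → 64
B = 64 + 0.125 × (9 − 64) = 57.125 → 57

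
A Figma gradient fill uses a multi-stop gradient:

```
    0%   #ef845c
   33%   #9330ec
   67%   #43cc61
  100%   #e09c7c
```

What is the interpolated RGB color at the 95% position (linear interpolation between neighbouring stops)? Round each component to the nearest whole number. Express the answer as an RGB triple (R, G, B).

(200, 163, 120)

95% lies between the 67% and 100% stops, so the local fraction is t = (95 − 67)/(100 − 67) = 28/33 ≈ 0.8485.
#43cc61 → (67, 204, 97); #e09c7c → (224, 156, 124).
R = 67 + 0.8485 × (224 − 67) = 200.215 → 200
G = 204 + 0.8485 × (156 − 204) = 163.272 → 163
B = 97 + 0.8485 × (124 − 97) = 119.91 → 120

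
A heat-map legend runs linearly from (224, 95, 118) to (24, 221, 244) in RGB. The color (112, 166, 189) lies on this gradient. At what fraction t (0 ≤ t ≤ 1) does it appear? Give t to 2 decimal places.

Invert the lerp on the R channel (largest span, 200): t = (112 − 224) / (24 − 224) = -112/-200 = 0.56.
Check on G: (166 − 95)/(221 − 95) = 0.5635 ✓

0.56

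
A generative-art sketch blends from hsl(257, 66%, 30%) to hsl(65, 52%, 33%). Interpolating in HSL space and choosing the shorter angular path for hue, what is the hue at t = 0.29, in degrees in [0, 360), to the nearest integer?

Hue: 65 − 257 = -192°, but |-192| > 180 so the shorter arc goes the other way: Δh = -192 + 360 = 168°.
H = 257 + 0.29 × (168) = 305.72 → 306°

306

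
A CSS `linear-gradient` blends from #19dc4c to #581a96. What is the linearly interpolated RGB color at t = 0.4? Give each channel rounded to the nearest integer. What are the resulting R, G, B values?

(50, 142, 106)

#19dc4c → (25, 220, 76); #581a96 → (88, 26, 150).
R = 25 + 0.4 × (88 − 25) = 25 + 0.4 × 63 = 50.2 → 50
G = 220 + 0.4 × (26 − 220) = 220 + 0.4 × -194 = 142.4 → 142
B = 76 + 0.4 × (150 − 76) = 76 + 0.4 × 74 = 105.6 → 106
So the blended color is (50, 142, 106), about #328e6a.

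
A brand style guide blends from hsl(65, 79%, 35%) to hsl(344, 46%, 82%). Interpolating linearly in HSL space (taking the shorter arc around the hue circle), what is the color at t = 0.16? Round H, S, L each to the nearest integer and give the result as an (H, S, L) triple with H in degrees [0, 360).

(52, 74, 43)

Hue: 344 − 65 = 279°, but |279| > 180 so the shorter arc goes the other way: Δh = 279 − 360 = -81°.
H = 65 + 0.16 × (-81) = 52.04 → 52°
S = 79 + 0.16 × (46 − 79) = 73.72 → 74%
L = 35 + 0.16 × (82 − 35) = 42.52 → 43%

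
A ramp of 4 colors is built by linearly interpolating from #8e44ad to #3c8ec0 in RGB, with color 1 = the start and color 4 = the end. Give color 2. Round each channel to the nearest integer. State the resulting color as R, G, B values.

With 4 swatches and endpoints inclusive, swatch 2 sits at t = (2 − 1)/(4 − 1) = 1/3 ≈ 0.3333.
#8e44ad → (142, 68, 173); #3c8ec0 → (60, 142, 192).
R = 142 + 0.3333 × (60 − 142) = 114.669 → 115
G = 68 + 0.3333 × (142 − 68) = 92.664 → 93
B = 173 + 0.3333 × (192 − 173) = 179.333 → 179

(115, 93, 179)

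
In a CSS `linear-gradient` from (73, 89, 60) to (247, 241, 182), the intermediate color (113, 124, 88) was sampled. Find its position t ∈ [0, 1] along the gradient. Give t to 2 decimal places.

0.23

Invert the lerp on the R channel (largest span, 174): t = (113 − 73) / (247 − 73) = 40/174 = 0.22989.
Check on G: (124 − 89)/(241 − 89) = 0.2303 ✓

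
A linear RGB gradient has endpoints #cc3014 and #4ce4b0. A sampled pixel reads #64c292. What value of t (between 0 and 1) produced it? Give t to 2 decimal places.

Invert the lerp on the G channel (largest span, 180): t = (194 − 48) / (228 − 48) = 146/180 = 0.81111.
Check on R: (100 − 204)/(76 − 204) = 0.8125 ✓

0.81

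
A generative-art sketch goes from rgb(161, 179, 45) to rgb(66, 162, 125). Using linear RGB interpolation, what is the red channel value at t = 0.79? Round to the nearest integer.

R = 161 + 0.79 × (66 − 161) = 85.95 → 86

86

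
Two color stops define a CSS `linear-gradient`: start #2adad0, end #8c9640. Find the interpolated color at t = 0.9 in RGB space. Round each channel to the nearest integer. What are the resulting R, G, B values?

(130, 157, 78)

#2adad0 → (42, 218, 208); #8c9640 → (140, 150, 64).
R = 42 + 0.9 × (140 − 42) = 42 + 0.9 × 98 = 130.2 → 130
G = 218 + 0.9 × (150 − 218) = 218 + 0.9 × -68 = 156.8 → 157
B = 208 + 0.9 × (64 − 208) = 208 + 0.9 × -144 = 78.4 → 78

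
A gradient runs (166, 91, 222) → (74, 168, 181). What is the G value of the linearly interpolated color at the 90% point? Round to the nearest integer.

G = 91 + 0.9 × (168 − 91) = 160.3 → 160

160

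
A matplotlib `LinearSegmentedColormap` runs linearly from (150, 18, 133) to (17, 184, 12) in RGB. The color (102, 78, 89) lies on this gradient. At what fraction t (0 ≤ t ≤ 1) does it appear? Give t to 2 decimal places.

Invert the lerp on the G channel (largest span, 166): t = (78 − 18) / (184 − 18) = 60/166 = 0.36145.
Check on R: (102 − 150)/(17 − 150) = 0.3609 ✓

0.36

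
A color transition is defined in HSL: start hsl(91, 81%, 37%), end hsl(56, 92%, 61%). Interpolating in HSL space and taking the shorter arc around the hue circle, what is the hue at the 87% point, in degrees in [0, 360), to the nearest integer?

Hue arc: Δh = 56 − 91 = -35° (|Δh| ≤ 180, already the shorter path).
H = 91 + 0.87 × (-35) = 60.55 → 61°

61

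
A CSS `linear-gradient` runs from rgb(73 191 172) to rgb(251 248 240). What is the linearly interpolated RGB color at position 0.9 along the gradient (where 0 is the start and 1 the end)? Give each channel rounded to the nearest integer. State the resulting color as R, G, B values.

R = 73 + 0.9 × (251 − 73) = 73 + 0.9 × 178 = 233.2 → 233
G = 191 + 0.9 × (248 − 191) = 191 + 0.9 × 57 = 242.3 → 242
B = 172 + 0.9 × (240 − 172) = 172 + 0.9 × 68 = 233.2 → 233
So the blended color is (233, 242, 233), about #e9f2e9.

(233, 242, 233)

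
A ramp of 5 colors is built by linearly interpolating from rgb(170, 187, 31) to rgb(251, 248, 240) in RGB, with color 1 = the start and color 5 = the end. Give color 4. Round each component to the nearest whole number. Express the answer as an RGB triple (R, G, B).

With 5 swatches and endpoints inclusive, swatch 4 sits at t = (4 − 1)/(5 − 1) = 3/4 ≈ 0.75.
R = 170 + 0.75 × (251 − 170) = 230.75 → 231
G = 187 + 0.75 × (248 − 187) = 232.75 → 233
B = 31 + 0.75 × (240 − 31) = 187.75 → 188

(231, 233, 188)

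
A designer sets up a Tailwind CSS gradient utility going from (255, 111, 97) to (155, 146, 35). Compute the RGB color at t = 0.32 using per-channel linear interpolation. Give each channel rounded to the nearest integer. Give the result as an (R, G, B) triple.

(223, 122, 77)

R = 255 + 0.32 × (155 − 255) = 255 + 0.32 × -100 = 223 → 223
G = 111 + 0.32 × (146 − 111) = 111 + 0.32 × 35 = 122.2 → 122
B = 97 + 0.32 × (35 − 97) = 97 + 0.32 × -62 = 77.16 → 77
So the blended color is (223, 122, 77), about #df7a4d.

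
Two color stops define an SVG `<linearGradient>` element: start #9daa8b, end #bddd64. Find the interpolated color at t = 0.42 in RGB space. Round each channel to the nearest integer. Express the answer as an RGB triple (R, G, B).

(170, 191, 123)

#9daa8b → (157, 170, 139); #bddd64 → (189, 221, 100).
R = 157 + 0.42 × (189 − 157) = 157 + 0.42 × 32 = 170.44 → 170
G = 170 + 0.42 × (221 − 170) = 170 + 0.42 × 51 = 191.42 → 191
B = 139 + 0.42 × (100 − 139) = 139 + 0.42 × -39 = 122.62 → 123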